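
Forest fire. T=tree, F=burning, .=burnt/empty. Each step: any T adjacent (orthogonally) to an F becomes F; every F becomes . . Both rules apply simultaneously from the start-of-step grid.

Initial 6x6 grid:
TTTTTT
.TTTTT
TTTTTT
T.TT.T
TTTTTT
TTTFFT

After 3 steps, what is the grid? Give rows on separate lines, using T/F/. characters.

Step 1: 4 trees catch fire, 2 burn out
  TTTTTT
  .TTTTT
  TTTTTT
  T.TT.T
  TTTFFT
  TTF..F
Step 2: 4 trees catch fire, 4 burn out
  TTTTTT
  .TTTTT
  TTTTTT
  T.TF.T
  TTF..F
  TF....
Step 3: 5 trees catch fire, 4 burn out
  TTTTTT
  .TTTTT
  TTTFTT
  T.F..F
  TF....
  F.....

TTTTTT
.TTTTT
TTTFTT
T.F..F
TF....
F.....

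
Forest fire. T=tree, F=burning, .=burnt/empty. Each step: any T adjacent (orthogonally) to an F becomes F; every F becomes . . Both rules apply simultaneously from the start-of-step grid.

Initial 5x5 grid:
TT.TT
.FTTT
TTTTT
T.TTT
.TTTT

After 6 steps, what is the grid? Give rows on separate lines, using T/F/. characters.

Step 1: 3 trees catch fire, 1 burn out
  TF.TT
  ..FTT
  TFTTT
  T.TTT
  .TTTT
Step 2: 4 trees catch fire, 3 burn out
  F..TT
  ...FT
  F.FTT
  T.TTT
  .TTTT
Step 3: 5 trees catch fire, 4 burn out
  ...FT
  ....F
  ...FT
  F.FTT
  .TTTT
Step 4: 4 trees catch fire, 5 burn out
  ....F
  .....
  ....F
  ...FT
  .TFTT
Step 5: 3 trees catch fire, 4 burn out
  .....
  .....
  .....
  ....F
  .F.FT
Step 6: 1 trees catch fire, 3 burn out
  .....
  .....
  .....
  .....
  ....F

.....
.....
.....
.....
....F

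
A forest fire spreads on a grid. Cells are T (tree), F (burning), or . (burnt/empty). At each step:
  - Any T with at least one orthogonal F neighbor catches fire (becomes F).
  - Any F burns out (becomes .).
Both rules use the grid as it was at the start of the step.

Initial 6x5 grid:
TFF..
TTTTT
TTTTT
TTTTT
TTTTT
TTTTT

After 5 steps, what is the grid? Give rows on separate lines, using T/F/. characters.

Step 1: 3 trees catch fire, 2 burn out
  F....
  TFFTT
  TTTTT
  TTTTT
  TTTTT
  TTTTT
Step 2: 4 trees catch fire, 3 burn out
  .....
  F..FT
  TFFTT
  TTTTT
  TTTTT
  TTTTT
Step 3: 5 trees catch fire, 4 burn out
  .....
  ....F
  F..FT
  TFFTT
  TTTTT
  TTTTT
Step 4: 5 trees catch fire, 5 burn out
  .....
  .....
  ....F
  F..FT
  TFFTT
  TTTTT
Step 5: 5 trees catch fire, 5 burn out
  .....
  .....
  .....
  ....F
  F..FT
  TFFTT

.....
.....
.....
....F
F..FT
TFFTT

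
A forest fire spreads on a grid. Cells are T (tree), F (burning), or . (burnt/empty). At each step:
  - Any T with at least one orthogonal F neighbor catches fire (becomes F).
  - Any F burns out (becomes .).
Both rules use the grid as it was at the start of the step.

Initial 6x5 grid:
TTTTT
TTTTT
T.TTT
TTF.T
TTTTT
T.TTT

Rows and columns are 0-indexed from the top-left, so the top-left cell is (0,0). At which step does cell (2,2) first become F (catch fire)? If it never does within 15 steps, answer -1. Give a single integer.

Step 1: cell (2,2)='F' (+3 fires, +1 burnt)
  -> target ignites at step 1
Step 2: cell (2,2)='.' (+6 fires, +3 burnt)
Step 3: cell (2,2)='.' (+8 fires, +6 burnt)
Step 4: cell (2,2)='.' (+7 fires, +8 burnt)
Step 5: cell (2,2)='.' (+2 fires, +7 burnt)
Step 6: cell (2,2)='.' (+0 fires, +2 burnt)
  fire out at step 6

1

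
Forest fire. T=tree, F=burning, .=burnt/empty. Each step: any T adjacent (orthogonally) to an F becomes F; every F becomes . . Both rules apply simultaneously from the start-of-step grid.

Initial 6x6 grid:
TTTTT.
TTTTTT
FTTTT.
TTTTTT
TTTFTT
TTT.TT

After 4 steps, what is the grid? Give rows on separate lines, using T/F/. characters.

Step 1: 6 trees catch fire, 2 burn out
  TTTTT.
  FTTTTT
  .FTTT.
  FTTFTT
  TTF.FT
  TTT.TT
Step 2: 12 trees catch fire, 6 burn out
  FTTTT.
  .FTTTT
  ..FFT.
  .FF.FT
  FF...F
  TTF.FT
Step 3: 8 trees catch fire, 12 burn out
  .FTTT.
  ..FFTT
  ....F.
  .....F
  ......
  FF...F
Step 4: 3 trees catch fire, 8 burn out
  ..FFT.
  ....FT
  ......
  ......
  ......
  ......

..FFT.
....FT
......
......
......
......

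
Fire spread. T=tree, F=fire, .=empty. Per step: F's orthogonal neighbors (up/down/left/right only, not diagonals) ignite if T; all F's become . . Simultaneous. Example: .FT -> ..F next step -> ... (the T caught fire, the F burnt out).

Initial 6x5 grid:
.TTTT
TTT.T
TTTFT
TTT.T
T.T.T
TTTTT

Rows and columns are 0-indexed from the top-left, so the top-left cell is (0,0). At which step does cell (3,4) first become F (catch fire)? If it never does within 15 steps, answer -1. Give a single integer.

Step 1: cell (3,4)='T' (+2 fires, +1 burnt)
Step 2: cell (3,4)='F' (+5 fires, +2 burnt)
  -> target ignites at step 2
Step 3: cell (3,4)='.' (+7 fires, +5 burnt)
Step 4: cell (3,4)='.' (+6 fires, +7 burnt)
Step 5: cell (3,4)='.' (+3 fires, +6 burnt)
Step 6: cell (3,4)='.' (+1 fires, +3 burnt)
Step 7: cell (3,4)='.' (+0 fires, +1 burnt)
  fire out at step 7

2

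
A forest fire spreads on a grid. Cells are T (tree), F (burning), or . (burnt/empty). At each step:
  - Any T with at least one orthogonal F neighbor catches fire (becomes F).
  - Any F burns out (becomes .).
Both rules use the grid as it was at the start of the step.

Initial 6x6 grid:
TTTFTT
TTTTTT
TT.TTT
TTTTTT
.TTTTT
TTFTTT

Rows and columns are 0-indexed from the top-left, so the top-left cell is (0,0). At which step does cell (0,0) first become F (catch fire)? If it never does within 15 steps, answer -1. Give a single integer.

Step 1: cell (0,0)='T' (+6 fires, +2 burnt)
Step 2: cell (0,0)='T' (+10 fires, +6 burnt)
Step 3: cell (0,0)='F' (+8 fires, +10 burnt)
  -> target ignites at step 3
Step 4: cell (0,0)='.' (+6 fires, +8 burnt)
Step 5: cell (0,0)='.' (+2 fires, +6 burnt)
Step 6: cell (0,0)='.' (+0 fires, +2 burnt)
  fire out at step 6

3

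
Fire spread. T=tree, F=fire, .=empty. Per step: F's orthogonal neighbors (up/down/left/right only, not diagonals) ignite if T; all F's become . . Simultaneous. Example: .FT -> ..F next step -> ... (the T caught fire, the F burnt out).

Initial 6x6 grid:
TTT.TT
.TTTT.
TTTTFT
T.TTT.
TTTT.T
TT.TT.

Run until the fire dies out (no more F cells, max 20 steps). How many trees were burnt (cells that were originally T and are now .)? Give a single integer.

Answer: 26

Derivation:
Step 1: +4 fires, +1 burnt (F count now 4)
Step 2: +4 fires, +4 burnt (F count now 4)
Step 3: +5 fires, +4 burnt (F count now 5)
Step 4: +5 fires, +5 burnt (F count now 5)
Step 5: +4 fires, +5 burnt (F count now 4)
Step 6: +3 fires, +4 burnt (F count now 3)
Step 7: +1 fires, +3 burnt (F count now 1)
Step 8: +0 fires, +1 burnt (F count now 0)
Fire out after step 8
Initially T: 27, now '.': 35
Total burnt (originally-T cells now '.'): 26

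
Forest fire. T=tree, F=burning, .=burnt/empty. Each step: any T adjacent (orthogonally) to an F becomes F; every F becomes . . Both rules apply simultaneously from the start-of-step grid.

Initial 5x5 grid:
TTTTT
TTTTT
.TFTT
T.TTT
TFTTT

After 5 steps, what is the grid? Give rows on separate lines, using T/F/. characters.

Step 1: 6 trees catch fire, 2 burn out
  TTTTT
  TTFTT
  .F.FT
  T.FTT
  F.FTT
Step 2: 7 trees catch fire, 6 burn out
  TTFTT
  TF.FT
  ....F
  F..FT
  ...FT
Step 3: 6 trees catch fire, 7 burn out
  TF.FT
  F...F
  .....
  ....F
  ....F
Step 4: 2 trees catch fire, 6 burn out
  F...F
  .....
  .....
  .....
  .....
Step 5: 0 trees catch fire, 2 burn out
  .....
  .....
  .....
  .....
  .....

.....
.....
.....
.....
.....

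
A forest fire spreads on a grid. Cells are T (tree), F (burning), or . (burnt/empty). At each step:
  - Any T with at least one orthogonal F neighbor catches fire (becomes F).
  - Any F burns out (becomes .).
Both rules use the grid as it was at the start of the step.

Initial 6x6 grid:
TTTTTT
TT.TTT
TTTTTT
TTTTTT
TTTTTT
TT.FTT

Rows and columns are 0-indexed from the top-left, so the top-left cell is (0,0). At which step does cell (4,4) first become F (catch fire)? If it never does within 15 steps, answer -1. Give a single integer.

Step 1: cell (4,4)='T' (+2 fires, +1 burnt)
Step 2: cell (4,4)='F' (+4 fires, +2 burnt)
  -> target ignites at step 2
Step 3: cell (4,4)='.' (+5 fires, +4 burnt)
Step 4: cell (4,4)='.' (+7 fires, +5 burnt)
Step 5: cell (4,4)='.' (+6 fires, +7 burnt)
Step 6: cell (4,4)='.' (+5 fires, +6 burnt)
Step 7: cell (4,4)='.' (+3 fires, +5 burnt)
Step 8: cell (4,4)='.' (+1 fires, +3 burnt)
Step 9: cell (4,4)='.' (+0 fires, +1 burnt)
  fire out at step 9

2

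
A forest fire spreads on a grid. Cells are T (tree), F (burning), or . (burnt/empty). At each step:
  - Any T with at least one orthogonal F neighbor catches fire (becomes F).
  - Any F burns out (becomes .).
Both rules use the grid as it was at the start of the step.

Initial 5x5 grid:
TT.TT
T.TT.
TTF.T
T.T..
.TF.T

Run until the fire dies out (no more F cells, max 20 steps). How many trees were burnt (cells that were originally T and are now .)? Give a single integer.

Answer: 12

Derivation:
Step 1: +4 fires, +2 burnt (F count now 4)
Step 2: +2 fires, +4 burnt (F count now 2)
Step 3: +3 fires, +2 burnt (F count now 3)
Step 4: +2 fires, +3 burnt (F count now 2)
Step 5: +1 fires, +2 burnt (F count now 1)
Step 6: +0 fires, +1 burnt (F count now 0)
Fire out after step 6
Initially T: 14, now '.': 23
Total burnt (originally-T cells now '.'): 12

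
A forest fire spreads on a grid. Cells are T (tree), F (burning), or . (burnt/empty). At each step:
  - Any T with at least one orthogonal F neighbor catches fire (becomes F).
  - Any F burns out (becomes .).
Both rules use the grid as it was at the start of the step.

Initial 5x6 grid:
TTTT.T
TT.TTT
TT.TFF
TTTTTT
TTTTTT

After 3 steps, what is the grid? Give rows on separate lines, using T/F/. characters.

Step 1: 5 trees catch fire, 2 burn out
  TTTT.T
  TT.TFF
  TT.F..
  TTTTFF
  TTTTTT
Step 2: 5 trees catch fire, 5 burn out
  TTTT.F
  TT.F..
  TT....
  TTTF..
  TTTTFF
Step 3: 3 trees catch fire, 5 burn out
  TTTF..
  TT....
  TT....
  TTF...
  TTTF..

TTTF..
TT....
TT....
TTF...
TTTF..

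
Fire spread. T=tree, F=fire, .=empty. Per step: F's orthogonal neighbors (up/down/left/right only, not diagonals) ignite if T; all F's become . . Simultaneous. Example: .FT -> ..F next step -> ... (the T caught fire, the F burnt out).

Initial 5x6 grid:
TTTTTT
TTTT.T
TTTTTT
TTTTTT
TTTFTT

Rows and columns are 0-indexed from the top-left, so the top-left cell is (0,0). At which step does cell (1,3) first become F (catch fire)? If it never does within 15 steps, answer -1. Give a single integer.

Step 1: cell (1,3)='T' (+3 fires, +1 burnt)
Step 2: cell (1,3)='T' (+5 fires, +3 burnt)
Step 3: cell (1,3)='F' (+6 fires, +5 burnt)
  -> target ignites at step 3
Step 4: cell (1,3)='.' (+5 fires, +6 burnt)
Step 5: cell (1,3)='.' (+5 fires, +5 burnt)
Step 6: cell (1,3)='.' (+3 fires, +5 burnt)
Step 7: cell (1,3)='.' (+1 fires, +3 burnt)
Step 8: cell (1,3)='.' (+0 fires, +1 burnt)
  fire out at step 8

3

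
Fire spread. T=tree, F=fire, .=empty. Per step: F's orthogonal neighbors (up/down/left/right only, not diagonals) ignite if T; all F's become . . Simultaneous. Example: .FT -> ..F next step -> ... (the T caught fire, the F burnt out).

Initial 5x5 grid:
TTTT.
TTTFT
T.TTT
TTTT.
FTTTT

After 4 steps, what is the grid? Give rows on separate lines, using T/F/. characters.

Step 1: 6 trees catch fire, 2 burn out
  TTTF.
  TTF.F
  T.TFT
  FTTT.
  .FTTT
Step 2: 8 trees catch fire, 6 burn out
  TTF..
  TF...
  F.F.F
  .FTF.
  ..FTT
Step 3: 4 trees catch fire, 8 burn out
  TF...
  F....
  .....
  ..F..
  ...FT
Step 4: 2 trees catch fire, 4 burn out
  F....
  .....
  .....
  .....
  ....F

F....
.....
.....
.....
....F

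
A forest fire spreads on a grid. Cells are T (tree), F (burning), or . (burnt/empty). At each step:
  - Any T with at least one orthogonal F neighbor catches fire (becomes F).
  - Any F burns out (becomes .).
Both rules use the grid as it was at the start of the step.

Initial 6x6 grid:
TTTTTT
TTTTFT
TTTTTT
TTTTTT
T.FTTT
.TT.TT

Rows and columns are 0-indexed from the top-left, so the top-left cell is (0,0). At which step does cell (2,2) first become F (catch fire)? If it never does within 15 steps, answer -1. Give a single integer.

Step 1: cell (2,2)='T' (+7 fires, +2 burnt)
Step 2: cell (2,2)='F' (+11 fires, +7 burnt)
  -> target ignites at step 2
Step 3: cell (2,2)='.' (+7 fires, +11 burnt)
Step 4: cell (2,2)='.' (+5 fires, +7 burnt)
Step 5: cell (2,2)='.' (+1 fires, +5 burnt)
Step 6: cell (2,2)='.' (+0 fires, +1 burnt)
  fire out at step 6

2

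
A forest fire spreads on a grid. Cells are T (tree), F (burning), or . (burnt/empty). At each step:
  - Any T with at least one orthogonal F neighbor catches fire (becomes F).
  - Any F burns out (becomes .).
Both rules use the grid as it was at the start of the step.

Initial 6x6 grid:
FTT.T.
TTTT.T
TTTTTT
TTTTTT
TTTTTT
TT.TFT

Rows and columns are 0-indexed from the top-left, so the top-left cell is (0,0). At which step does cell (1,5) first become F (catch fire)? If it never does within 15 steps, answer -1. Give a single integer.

Step 1: cell (1,5)='T' (+5 fires, +2 burnt)
Step 2: cell (1,5)='T' (+6 fires, +5 burnt)
Step 3: cell (1,5)='T' (+7 fires, +6 burnt)
Step 4: cell (1,5)='T' (+8 fires, +7 burnt)
Step 5: cell (1,5)='F' (+3 fires, +8 burnt)
  -> target ignites at step 5
Step 6: cell (1,5)='.' (+0 fires, +3 burnt)
  fire out at step 6

5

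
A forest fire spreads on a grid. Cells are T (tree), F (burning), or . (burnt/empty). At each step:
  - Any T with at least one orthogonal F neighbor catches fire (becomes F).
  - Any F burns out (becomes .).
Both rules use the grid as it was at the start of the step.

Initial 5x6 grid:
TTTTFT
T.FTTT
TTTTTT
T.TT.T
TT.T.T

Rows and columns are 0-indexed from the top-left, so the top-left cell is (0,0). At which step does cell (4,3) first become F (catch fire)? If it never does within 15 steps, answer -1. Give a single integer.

Step 1: cell (4,3)='T' (+6 fires, +2 burnt)
Step 2: cell (4,3)='T' (+6 fires, +6 burnt)
Step 3: cell (4,3)='T' (+4 fires, +6 burnt)
Step 4: cell (4,3)='F' (+4 fires, +4 burnt)
  -> target ignites at step 4
Step 5: cell (4,3)='.' (+2 fires, +4 burnt)
Step 6: cell (4,3)='.' (+1 fires, +2 burnt)
Step 7: cell (4,3)='.' (+0 fires, +1 burnt)
  fire out at step 7

4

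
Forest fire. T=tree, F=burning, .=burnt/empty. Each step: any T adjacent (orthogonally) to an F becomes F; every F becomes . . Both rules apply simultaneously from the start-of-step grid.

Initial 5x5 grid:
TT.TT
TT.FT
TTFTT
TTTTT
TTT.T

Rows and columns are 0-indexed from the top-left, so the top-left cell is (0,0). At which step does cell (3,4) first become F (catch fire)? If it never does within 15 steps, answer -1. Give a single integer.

Step 1: cell (3,4)='T' (+5 fires, +2 burnt)
Step 2: cell (3,4)='T' (+7 fires, +5 burnt)
Step 3: cell (3,4)='F' (+5 fires, +7 burnt)
  -> target ignites at step 3
Step 4: cell (3,4)='.' (+3 fires, +5 burnt)
Step 5: cell (3,4)='.' (+0 fires, +3 burnt)
  fire out at step 5

3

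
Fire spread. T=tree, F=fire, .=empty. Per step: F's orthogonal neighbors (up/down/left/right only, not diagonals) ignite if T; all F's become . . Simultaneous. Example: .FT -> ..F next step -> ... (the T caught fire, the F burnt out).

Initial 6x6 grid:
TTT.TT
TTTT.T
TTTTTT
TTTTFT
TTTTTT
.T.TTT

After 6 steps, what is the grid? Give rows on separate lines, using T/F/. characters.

Step 1: 4 trees catch fire, 1 burn out
  TTT.TT
  TTTT.T
  TTTTFT
  TTTF.F
  TTTTFT
  .T.TTT
Step 2: 6 trees catch fire, 4 burn out
  TTT.TT
  TTTT.T
  TTTF.F
  TTF...
  TTTF.F
  .T.TFT
Step 3: 7 trees catch fire, 6 burn out
  TTT.TT
  TTTF.F
  TTF...
  TF....
  TTF...
  .T.F.F
Step 4: 5 trees catch fire, 7 burn out
  TTT.TF
  TTF...
  TF....
  F.....
  TF....
  .T....
Step 5: 6 trees catch fire, 5 burn out
  TTF.F.
  TF....
  F.....
  ......
  F.....
  .F....
Step 6: 2 trees catch fire, 6 burn out
  TF....
  F.....
  ......
  ......
  ......
  ......

TF....
F.....
......
......
......
......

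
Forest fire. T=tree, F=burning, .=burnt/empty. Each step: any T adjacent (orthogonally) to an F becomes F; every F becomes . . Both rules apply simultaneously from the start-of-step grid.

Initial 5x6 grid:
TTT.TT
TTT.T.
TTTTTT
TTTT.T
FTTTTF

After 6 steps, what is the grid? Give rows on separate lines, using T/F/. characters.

Step 1: 4 trees catch fire, 2 burn out
  TTT.TT
  TTT.T.
  TTTTTT
  FTTT.F
  .FTTF.
Step 2: 5 trees catch fire, 4 burn out
  TTT.TT
  TTT.T.
  FTTTTF
  .FTT..
  ..FF..
Step 3: 5 trees catch fire, 5 burn out
  TTT.TT
  FTT.T.
  .FTTF.
  ..FF..
  ......
Step 4: 5 trees catch fire, 5 burn out
  FTT.TT
  .FT.F.
  ..FF..
  ......
  ......
Step 5: 3 trees catch fire, 5 burn out
  .FT.FT
  ..F...
  ......
  ......
  ......
Step 6: 2 trees catch fire, 3 burn out
  ..F..F
  ......
  ......
  ......
  ......

..F..F
......
......
......
......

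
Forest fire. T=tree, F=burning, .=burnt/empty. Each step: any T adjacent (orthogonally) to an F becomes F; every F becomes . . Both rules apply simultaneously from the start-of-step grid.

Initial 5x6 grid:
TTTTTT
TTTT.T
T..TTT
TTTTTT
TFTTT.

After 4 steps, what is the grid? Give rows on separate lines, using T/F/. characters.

Step 1: 3 trees catch fire, 1 burn out
  TTTTTT
  TTTT.T
  T..TTT
  TFTTTT
  F.FTT.
Step 2: 3 trees catch fire, 3 burn out
  TTTTTT
  TTTT.T
  T..TTT
  F.FTTT
  ...FT.
Step 3: 3 trees catch fire, 3 burn out
  TTTTTT
  TTTT.T
  F..TTT
  ...FTT
  ....F.
Step 4: 3 trees catch fire, 3 burn out
  TTTTTT
  FTTT.T
  ...FTT
  ....FT
  ......

TTTTTT
FTTT.T
...FTT
....FT
......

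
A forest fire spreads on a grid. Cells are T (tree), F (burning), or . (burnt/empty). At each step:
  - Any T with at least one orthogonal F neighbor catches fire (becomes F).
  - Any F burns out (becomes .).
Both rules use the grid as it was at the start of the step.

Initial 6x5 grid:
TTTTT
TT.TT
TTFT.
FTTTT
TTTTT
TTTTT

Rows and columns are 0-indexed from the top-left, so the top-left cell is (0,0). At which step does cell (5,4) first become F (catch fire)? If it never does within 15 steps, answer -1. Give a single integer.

Step 1: cell (5,4)='T' (+6 fires, +2 burnt)
Step 2: cell (5,4)='T' (+7 fires, +6 burnt)
Step 3: cell (5,4)='T' (+8 fires, +7 burnt)
Step 4: cell (5,4)='T' (+4 fires, +8 burnt)
Step 5: cell (5,4)='F' (+1 fires, +4 burnt)
  -> target ignites at step 5
Step 6: cell (5,4)='.' (+0 fires, +1 burnt)
  fire out at step 6

5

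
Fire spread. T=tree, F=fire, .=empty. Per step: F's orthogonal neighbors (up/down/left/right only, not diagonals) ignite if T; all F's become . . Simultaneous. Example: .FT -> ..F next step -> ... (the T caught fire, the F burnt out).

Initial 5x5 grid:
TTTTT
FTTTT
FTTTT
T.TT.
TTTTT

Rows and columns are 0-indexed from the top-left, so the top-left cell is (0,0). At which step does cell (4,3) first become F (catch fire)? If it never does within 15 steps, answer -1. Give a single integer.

Step 1: cell (4,3)='T' (+4 fires, +2 burnt)
Step 2: cell (4,3)='T' (+4 fires, +4 burnt)
Step 3: cell (4,3)='T' (+5 fires, +4 burnt)
Step 4: cell (4,3)='T' (+5 fires, +5 burnt)
Step 5: cell (4,3)='F' (+2 fires, +5 burnt)
  -> target ignites at step 5
Step 6: cell (4,3)='.' (+1 fires, +2 burnt)
Step 7: cell (4,3)='.' (+0 fires, +1 burnt)
  fire out at step 7

5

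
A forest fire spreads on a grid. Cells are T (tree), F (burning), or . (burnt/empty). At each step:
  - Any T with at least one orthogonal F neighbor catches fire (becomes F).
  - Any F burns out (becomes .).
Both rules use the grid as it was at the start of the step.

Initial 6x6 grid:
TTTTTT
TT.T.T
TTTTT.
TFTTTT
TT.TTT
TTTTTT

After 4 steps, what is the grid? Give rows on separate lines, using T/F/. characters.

Step 1: 4 trees catch fire, 1 burn out
  TTTTTT
  TT.T.T
  TFTTT.
  F.FTTT
  TF.TTT
  TTTTTT
Step 2: 6 trees catch fire, 4 burn out
  TTTTTT
  TF.T.T
  F.FTT.
  ...FTT
  F..TTT
  TFTTTT
Step 3: 7 trees catch fire, 6 burn out
  TFTTTT
  F..T.T
  ...FT.
  ....FT
  ...FTT
  F.FTTT
Step 4: 7 trees catch fire, 7 burn out
  F.FTTT
  ...F.T
  ....F.
  .....F
  ....FT
  ...FTT

F.FTTT
...F.T
....F.
.....F
....FT
...FTT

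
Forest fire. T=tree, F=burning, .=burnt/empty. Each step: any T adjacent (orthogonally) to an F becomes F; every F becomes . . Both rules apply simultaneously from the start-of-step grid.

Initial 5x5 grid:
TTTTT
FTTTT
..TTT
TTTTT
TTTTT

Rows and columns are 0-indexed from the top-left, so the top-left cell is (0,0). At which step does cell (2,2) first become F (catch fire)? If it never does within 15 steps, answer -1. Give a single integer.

Step 1: cell (2,2)='T' (+2 fires, +1 burnt)
Step 2: cell (2,2)='T' (+2 fires, +2 burnt)
Step 3: cell (2,2)='F' (+3 fires, +2 burnt)
  -> target ignites at step 3
Step 4: cell (2,2)='.' (+4 fires, +3 burnt)
Step 5: cell (2,2)='.' (+5 fires, +4 burnt)
Step 6: cell (2,2)='.' (+4 fires, +5 burnt)
Step 7: cell (2,2)='.' (+2 fires, +4 burnt)
Step 8: cell (2,2)='.' (+0 fires, +2 burnt)
  fire out at step 8

3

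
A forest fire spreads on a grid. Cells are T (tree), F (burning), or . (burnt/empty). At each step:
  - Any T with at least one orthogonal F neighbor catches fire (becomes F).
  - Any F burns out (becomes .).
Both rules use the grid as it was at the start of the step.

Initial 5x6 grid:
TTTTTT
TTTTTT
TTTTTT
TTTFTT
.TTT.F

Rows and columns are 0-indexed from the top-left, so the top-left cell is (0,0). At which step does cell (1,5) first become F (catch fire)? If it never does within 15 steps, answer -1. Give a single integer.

Step 1: cell (1,5)='T' (+5 fires, +2 burnt)
Step 2: cell (1,5)='T' (+6 fires, +5 burnt)
Step 3: cell (1,5)='F' (+7 fires, +6 burnt)
  -> target ignites at step 3
Step 4: cell (1,5)='.' (+5 fires, +7 burnt)
Step 5: cell (1,5)='.' (+2 fires, +5 burnt)
Step 6: cell (1,5)='.' (+1 fires, +2 burnt)
Step 7: cell (1,5)='.' (+0 fires, +1 burnt)
  fire out at step 7

3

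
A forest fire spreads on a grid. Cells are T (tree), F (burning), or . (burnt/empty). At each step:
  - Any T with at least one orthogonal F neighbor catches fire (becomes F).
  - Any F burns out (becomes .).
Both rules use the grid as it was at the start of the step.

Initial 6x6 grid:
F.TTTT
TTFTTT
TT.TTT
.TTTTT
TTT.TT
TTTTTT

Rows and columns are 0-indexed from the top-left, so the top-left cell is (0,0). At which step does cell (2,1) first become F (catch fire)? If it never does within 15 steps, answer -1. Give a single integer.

Step 1: cell (2,1)='T' (+4 fires, +2 burnt)
Step 2: cell (2,1)='F' (+5 fires, +4 burnt)
  -> target ignites at step 2
Step 3: cell (2,1)='.' (+5 fires, +5 burnt)
Step 4: cell (2,1)='.' (+5 fires, +5 burnt)
Step 5: cell (2,1)='.' (+5 fires, +5 burnt)
Step 6: cell (2,1)='.' (+4 fires, +5 burnt)
Step 7: cell (2,1)='.' (+2 fires, +4 burnt)
Step 8: cell (2,1)='.' (+0 fires, +2 burnt)
  fire out at step 8

2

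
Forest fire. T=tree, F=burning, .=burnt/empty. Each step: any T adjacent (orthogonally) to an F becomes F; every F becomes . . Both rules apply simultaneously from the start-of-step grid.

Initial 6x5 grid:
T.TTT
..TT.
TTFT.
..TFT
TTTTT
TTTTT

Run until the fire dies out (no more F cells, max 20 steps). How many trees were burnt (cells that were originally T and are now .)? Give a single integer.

Step 1: +6 fires, +2 burnt (F count now 6)
Step 2: +6 fires, +6 burnt (F count now 6)
Step 3: +4 fires, +6 burnt (F count now 4)
Step 4: +3 fires, +4 burnt (F count now 3)
Step 5: +1 fires, +3 burnt (F count now 1)
Step 6: +0 fires, +1 burnt (F count now 0)
Fire out after step 6
Initially T: 21, now '.': 29
Total burnt (originally-T cells now '.'): 20

Answer: 20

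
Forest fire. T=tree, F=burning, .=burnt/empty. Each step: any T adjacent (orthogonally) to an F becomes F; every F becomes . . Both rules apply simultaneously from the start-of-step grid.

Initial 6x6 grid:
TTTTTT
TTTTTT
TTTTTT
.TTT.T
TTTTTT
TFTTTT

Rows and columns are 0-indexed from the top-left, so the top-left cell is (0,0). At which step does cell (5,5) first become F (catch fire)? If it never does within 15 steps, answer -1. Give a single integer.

Step 1: cell (5,5)='T' (+3 fires, +1 burnt)
Step 2: cell (5,5)='T' (+4 fires, +3 burnt)
Step 3: cell (5,5)='T' (+4 fires, +4 burnt)
Step 4: cell (5,5)='F' (+6 fires, +4 burnt)
  -> target ignites at step 4
Step 5: cell (5,5)='.' (+5 fires, +6 burnt)
Step 6: cell (5,5)='.' (+5 fires, +5 burnt)
Step 7: cell (5,5)='.' (+3 fires, +5 burnt)
Step 8: cell (5,5)='.' (+2 fires, +3 burnt)
Step 9: cell (5,5)='.' (+1 fires, +2 burnt)
Step 10: cell (5,5)='.' (+0 fires, +1 burnt)
  fire out at step 10

4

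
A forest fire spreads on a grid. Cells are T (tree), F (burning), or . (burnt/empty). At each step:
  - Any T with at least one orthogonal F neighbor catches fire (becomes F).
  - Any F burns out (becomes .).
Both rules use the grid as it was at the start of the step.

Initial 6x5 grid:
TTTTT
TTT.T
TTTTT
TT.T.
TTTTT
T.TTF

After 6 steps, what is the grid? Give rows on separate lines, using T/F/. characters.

Step 1: 2 trees catch fire, 1 burn out
  TTTTT
  TTT.T
  TTTTT
  TT.T.
  TTTTF
  T.TF.
Step 2: 2 trees catch fire, 2 burn out
  TTTTT
  TTT.T
  TTTTT
  TT.T.
  TTTF.
  T.F..
Step 3: 2 trees catch fire, 2 burn out
  TTTTT
  TTT.T
  TTTTT
  TT.F.
  TTF..
  T....
Step 4: 2 trees catch fire, 2 burn out
  TTTTT
  TTT.T
  TTTFT
  TT...
  TF...
  T....
Step 5: 4 trees catch fire, 2 burn out
  TTTTT
  TTT.T
  TTF.F
  TF...
  F....
  T....
Step 6: 5 trees catch fire, 4 burn out
  TTTTT
  TTF.F
  TF...
  F....
  .....
  F....

TTTTT
TTF.F
TF...
F....
.....
F....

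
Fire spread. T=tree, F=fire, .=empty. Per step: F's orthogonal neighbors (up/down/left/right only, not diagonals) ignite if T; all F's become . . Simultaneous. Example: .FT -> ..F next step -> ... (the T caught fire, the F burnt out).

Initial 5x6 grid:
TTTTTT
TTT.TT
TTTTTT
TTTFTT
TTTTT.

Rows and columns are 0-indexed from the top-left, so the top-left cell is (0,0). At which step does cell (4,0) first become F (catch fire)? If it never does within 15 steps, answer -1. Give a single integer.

Step 1: cell (4,0)='T' (+4 fires, +1 burnt)
Step 2: cell (4,0)='T' (+6 fires, +4 burnt)
Step 3: cell (4,0)='T' (+6 fires, +6 burnt)
Step 4: cell (4,0)='F' (+6 fires, +6 burnt)
  -> target ignites at step 4
Step 5: cell (4,0)='.' (+4 fires, +6 burnt)
Step 6: cell (4,0)='.' (+1 fires, +4 burnt)
Step 7: cell (4,0)='.' (+0 fires, +1 burnt)
  fire out at step 7

4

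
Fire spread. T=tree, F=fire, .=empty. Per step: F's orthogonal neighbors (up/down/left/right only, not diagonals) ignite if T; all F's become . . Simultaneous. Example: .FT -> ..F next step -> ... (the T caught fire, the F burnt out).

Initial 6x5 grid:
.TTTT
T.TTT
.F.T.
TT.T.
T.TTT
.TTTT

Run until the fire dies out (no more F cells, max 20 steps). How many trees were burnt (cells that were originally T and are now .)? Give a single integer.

Step 1: +1 fires, +1 burnt (F count now 1)
Step 2: +1 fires, +1 burnt (F count now 1)
Step 3: +1 fires, +1 burnt (F count now 1)
Step 4: +0 fires, +1 burnt (F count now 0)
Fire out after step 4
Initially T: 20, now '.': 13
Total burnt (originally-T cells now '.'): 3

Answer: 3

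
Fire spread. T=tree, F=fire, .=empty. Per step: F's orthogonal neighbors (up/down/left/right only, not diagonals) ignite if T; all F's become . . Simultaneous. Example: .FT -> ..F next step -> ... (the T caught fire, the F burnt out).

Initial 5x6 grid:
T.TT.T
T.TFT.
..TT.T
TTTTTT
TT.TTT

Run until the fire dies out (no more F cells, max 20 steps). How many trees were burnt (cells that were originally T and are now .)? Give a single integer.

Answer: 18

Derivation:
Step 1: +4 fires, +1 burnt (F count now 4)
Step 2: +3 fires, +4 burnt (F count now 3)
Step 3: +3 fires, +3 burnt (F count now 3)
Step 4: +3 fires, +3 burnt (F count now 3)
Step 5: +4 fires, +3 burnt (F count now 4)
Step 6: +1 fires, +4 burnt (F count now 1)
Step 7: +0 fires, +1 burnt (F count now 0)
Fire out after step 7
Initially T: 21, now '.': 27
Total burnt (originally-T cells now '.'): 18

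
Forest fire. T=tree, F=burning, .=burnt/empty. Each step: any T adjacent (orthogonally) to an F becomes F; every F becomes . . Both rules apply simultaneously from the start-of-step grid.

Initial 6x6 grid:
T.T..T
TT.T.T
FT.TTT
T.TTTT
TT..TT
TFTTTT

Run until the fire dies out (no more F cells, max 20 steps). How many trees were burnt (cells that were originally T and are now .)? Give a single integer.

Answer: 24

Derivation:
Step 1: +6 fires, +2 burnt (F count now 6)
Step 2: +4 fires, +6 burnt (F count now 4)
Step 3: +1 fires, +4 burnt (F count now 1)
Step 4: +2 fires, +1 burnt (F count now 2)
Step 5: +2 fires, +2 burnt (F count now 2)
Step 6: +3 fires, +2 burnt (F count now 3)
Step 7: +3 fires, +3 burnt (F count now 3)
Step 8: +2 fires, +3 burnt (F count now 2)
Step 9: +1 fires, +2 burnt (F count now 1)
Step 10: +0 fires, +1 burnt (F count now 0)
Fire out after step 10
Initially T: 25, now '.': 35
Total burnt (originally-T cells now '.'): 24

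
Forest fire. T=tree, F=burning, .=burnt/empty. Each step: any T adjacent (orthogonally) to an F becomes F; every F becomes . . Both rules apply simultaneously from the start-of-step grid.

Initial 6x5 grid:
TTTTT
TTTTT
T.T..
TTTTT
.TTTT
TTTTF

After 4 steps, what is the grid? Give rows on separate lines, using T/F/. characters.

Step 1: 2 trees catch fire, 1 burn out
  TTTTT
  TTTTT
  T.T..
  TTTTT
  .TTTF
  TTTF.
Step 2: 3 trees catch fire, 2 burn out
  TTTTT
  TTTTT
  T.T..
  TTTTF
  .TTF.
  TTF..
Step 3: 3 trees catch fire, 3 burn out
  TTTTT
  TTTTT
  T.T..
  TTTF.
  .TF..
  TF...
Step 4: 3 trees catch fire, 3 burn out
  TTTTT
  TTTTT
  T.T..
  TTF..
  .F...
  F....

TTTTT
TTTTT
T.T..
TTF..
.F...
F....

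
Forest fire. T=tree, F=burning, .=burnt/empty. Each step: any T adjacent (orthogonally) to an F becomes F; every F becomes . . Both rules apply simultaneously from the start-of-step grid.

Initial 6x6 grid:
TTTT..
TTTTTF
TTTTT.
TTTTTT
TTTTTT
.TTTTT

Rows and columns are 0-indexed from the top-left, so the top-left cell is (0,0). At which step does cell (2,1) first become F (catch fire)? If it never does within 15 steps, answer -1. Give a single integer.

Step 1: cell (2,1)='T' (+1 fires, +1 burnt)
Step 2: cell (2,1)='T' (+2 fires, +1 burnt)
Step 3: cell (2,1)='T' (+4 fires, +2 burnt)
Step 4: cell (2,1)='T' (+6 fires, +4 burnt)
Step 5: cell (2,1)='F' (+7 fires, +6 burnt)
  -> target ignites at step 5
Step 6: cell (2,1)='.' (+6 fires, +7 burnt)
Step 7: cell (2,1)='.' (+3 fires, +6 burnt)
Step 8: cell (2,1)='.' (+2 fires, +3 burnt)
Step 9: cell (2,1)='.' (+0 fires, +2 burnt)
  fire out at step 9

5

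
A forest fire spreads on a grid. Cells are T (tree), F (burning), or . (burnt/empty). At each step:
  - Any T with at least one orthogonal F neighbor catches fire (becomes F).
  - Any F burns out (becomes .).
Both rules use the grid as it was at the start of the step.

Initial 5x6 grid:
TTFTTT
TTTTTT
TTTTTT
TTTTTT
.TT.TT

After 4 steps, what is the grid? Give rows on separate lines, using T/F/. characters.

Step 1: 3 trees catch fire, 1 burn out
  TF.FTT
  TTFTTT
  TTTTTT
  TTTTTT
  .TT.TT
Step 2: 5 trees catch fire, 3 burn out
  F...FT
  TF.FTT
  TTFTTT
  TTTTTT
  .TT.TT
Step 3: 6 trees catch fire, 5 burn out
  .....F
  F...FT
  TF.FTT
  TTFTTT
  .TT.TT
Step 4: 6 trees catch fire, 6 burn out
  ......
  .....F
  F...FT
  TF.FTT
  .TF.TT

......
.....F
F...FT
TF.FTT
.TF.TT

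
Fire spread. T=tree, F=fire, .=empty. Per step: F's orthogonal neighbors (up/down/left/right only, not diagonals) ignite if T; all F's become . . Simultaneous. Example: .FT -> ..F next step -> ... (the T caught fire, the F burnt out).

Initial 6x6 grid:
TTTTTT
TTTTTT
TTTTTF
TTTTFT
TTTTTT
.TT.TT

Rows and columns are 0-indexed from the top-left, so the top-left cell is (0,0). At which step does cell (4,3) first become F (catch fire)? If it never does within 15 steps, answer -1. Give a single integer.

Step 1: cell (4,3)='T' (+5 fires, +2 burnt)
Step 2: cell (4,3)='F' (+7 fires, +5 burnt)
  -> target ignites at step 2
Step 3: cell (4,3)='.' (+6 fires, +7 burnt)
Step 4: cell (4,3)='.' (+6 fires, +6 burnt)
Step 5: cell (4,3)='.' (+5 fires, +6 burnt)
Step 6: cell (4,3)='.' (+2 fires, +5 burnt)
Step 7: cell (4,3)='.' (+1 fires, +2 burnt)
Step 8: cell (4,3)='.' (+0 fires, +1 burnt)
  fire out at step 8

2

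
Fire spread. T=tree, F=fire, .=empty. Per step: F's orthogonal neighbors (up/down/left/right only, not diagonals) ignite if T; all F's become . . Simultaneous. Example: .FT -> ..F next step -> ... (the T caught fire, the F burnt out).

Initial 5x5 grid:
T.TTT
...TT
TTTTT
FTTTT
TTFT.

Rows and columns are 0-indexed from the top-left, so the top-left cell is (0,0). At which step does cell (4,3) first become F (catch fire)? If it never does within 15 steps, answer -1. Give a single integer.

Step 1: cell (4,3)='F' (+6 fires, +2 burnt)
  -> target ignites at step 1
Step 2: cell (4,3)='.' (+3 fires, +6 burnt)
Step 3: cell (4,3)='.' (+2 fires, +3 burnt)
Step 4: cell (4,3)='.' (+2 fires, +2 burnt)
Step 5: cell (4,3)='.' (+2 fires, +2 burnt)
Step 6: cell (4,3)='.' (+2 fires, +2 burnt)
Step 7: cell (4,3)='.' (+0 fires, +2 burnt)
  fire out at step 7

1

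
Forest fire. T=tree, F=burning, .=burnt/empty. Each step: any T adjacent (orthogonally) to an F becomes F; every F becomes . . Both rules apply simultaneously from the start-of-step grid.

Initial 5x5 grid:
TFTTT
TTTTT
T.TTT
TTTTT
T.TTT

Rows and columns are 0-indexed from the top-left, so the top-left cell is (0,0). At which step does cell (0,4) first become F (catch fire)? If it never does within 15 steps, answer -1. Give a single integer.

Step 1: cell (0,4)='T' (+3 fires, +1 burnt)
Step 2: cell (0,4)='T' (+3 fires, +3 burnt)
Step 3: cell (0,4)='F' (+4 fires, +3 burnt)
  -> target ignites at step 3
Step 4: cell (0,4)='.' (+4 fires, +4 burnt)
Step 5: cell (0,4)='.' (+5 fires, +4 burnt)
Step 6: cell (0,4)='.' (+2 fires, +5 burnt)
Step 7: cell (0,4)='.' (+1 fires, +2 burnt)
Step 8: cell (0,4)='.' (+0 fires, +1 burnt)
  fire out at step 8

3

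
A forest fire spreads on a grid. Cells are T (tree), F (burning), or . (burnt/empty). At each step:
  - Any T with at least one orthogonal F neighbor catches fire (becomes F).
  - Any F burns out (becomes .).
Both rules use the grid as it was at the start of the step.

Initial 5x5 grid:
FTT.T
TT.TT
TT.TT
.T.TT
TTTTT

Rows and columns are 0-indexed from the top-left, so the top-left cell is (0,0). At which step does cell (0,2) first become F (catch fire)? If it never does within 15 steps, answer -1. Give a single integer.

Step 1: cell (0,2)='T' (+2 fires, +1 burnt)
Step 2: cell (0,2)='F' (+3 fires, +2 burnt)
  -> target ignites at step 2
Step 3: cell (0,2)='.' (+1 fires, +3 burnt)
Step 4: cell (0,2)='.' (+1 fires, +1 burnt)
Step 5: cell (0,2)='.' (+1 fires, +1 burnt)
Step 6: cell (0,2)='.' (+2 fires, +1 burnt)
Step 7: cell (0,2)='.' (+1 fires, +2 burnt)
Step 8: cell (0,2)='.' (+2 fires, +1 burnt)
Step 9: cell (0,2)='.' (+2 fires, +2 burnt)
Step 10: cell (0,2)='.' (+2 fires, +2 burnt)
Step 11: cell (0,2)='.' (+1 fires, +2 burnt)
Step 12: cell (0,2)='.' (+1 fires, +1 burnt)
Step 13: cell (0,2)='.' (+0 fires, +1 burnt)
  fire out at step 13

2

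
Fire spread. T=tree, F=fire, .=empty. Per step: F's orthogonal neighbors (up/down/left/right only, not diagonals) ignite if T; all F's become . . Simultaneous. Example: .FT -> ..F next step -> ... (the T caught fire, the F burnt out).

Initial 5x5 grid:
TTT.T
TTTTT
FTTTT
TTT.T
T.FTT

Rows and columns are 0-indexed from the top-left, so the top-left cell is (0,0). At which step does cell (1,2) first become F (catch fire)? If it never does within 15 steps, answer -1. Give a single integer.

Step 1: cell (1,2)='T' (+5 fires, +2 burnt)
Step 2: cell (1,2)='T' (+6 fires, +5 burnt)
Step 3: cell (1,2)='F' (+4 fires, +6 burnt)
  -> target ignites at step 3
Step 4: cell (1,2)='.' (+3 fires, +4 burnt)
Step 5: cell (1,2)='.' (+1 fires, +3 burnt)
Step 6: cell (1,2)='.' (+1 fires, +1 burnt)
Step 7: cell (1,2)='.' (+0 fires, +1 burnt)
  fire out at step 7

3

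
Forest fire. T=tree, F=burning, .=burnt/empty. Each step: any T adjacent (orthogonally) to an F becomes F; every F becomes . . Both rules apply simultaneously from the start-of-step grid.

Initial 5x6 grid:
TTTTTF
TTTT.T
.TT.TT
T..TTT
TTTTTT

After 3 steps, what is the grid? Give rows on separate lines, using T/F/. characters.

Step 1: 2 trees catch fire, 1 burn out
  TTTTF.
  TTTT.F
  .TT.TT
  T..TTT
  TTTTTT
Step 2: 2 trees catch fire, 2 burn out
  TTTF..
  TTTT..
  .TT.TF
  T..TTT
  TTTTTT
Step 3: 4 trees catch fire, 2 burn out
  TTF...
  TTTF..
  .TT.F.
  T..TTF
  TTTTTT

TTF...
TTTF..
.TT.F.
T..TTF
TTTTTT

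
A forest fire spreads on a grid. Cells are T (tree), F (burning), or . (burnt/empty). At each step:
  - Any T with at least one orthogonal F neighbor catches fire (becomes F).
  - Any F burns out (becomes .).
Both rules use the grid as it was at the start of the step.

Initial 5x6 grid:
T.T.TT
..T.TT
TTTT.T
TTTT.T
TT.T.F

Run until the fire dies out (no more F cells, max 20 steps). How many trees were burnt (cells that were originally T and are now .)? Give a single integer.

Answer: 6

Derivation:
Step 1: +1 fires, +1 burnt (F count now 1)
Step 2: +1 fires, +1 burnt (F count now 1)
Step 3: +1 fires, +1 burnt (F count now 1)
Step 4: +2 fires, +1 burnt (F count now 2)
Step 5: +1 fires, +2 burnt (F count now 1)
Step 6: +0 fires, +1 burnt (F count now 0)
Fire out after step 6
Initially T: 20, now '.': 16
Total burnt (originally-T cells now '.'): 6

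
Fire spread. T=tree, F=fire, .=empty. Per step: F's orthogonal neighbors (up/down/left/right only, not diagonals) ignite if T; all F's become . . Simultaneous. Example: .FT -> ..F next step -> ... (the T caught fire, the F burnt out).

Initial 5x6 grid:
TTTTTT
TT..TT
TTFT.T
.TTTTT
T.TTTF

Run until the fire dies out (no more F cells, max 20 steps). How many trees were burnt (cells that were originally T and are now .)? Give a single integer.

Answer: 22

Derivation:
Step 1: +5 fires, +2 burnt (F count now 5)
Step 2: +8 fires, +5 burnt (F count now 8)
Step 3: +3 fires, +8 burnt (F count now 3)
Step 4: +4 fires, +3 burnt (F count now 4)
Step 5: +2 fires, +4 burnt (F count now 2)
Step 6: +0 fires, +2 burnt (F count now 0)
Fire out after step 6
Initially T: 23, now '.': 29
Total burnt (originally-T cells now '.'): 22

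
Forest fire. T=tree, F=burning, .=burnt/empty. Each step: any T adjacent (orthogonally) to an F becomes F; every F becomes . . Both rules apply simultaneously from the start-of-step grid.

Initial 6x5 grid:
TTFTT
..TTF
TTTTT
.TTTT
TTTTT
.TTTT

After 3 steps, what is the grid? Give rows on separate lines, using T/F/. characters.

Step 1: 6 trees catch fire, 2 burn out
  TF.FF
  ..FF.
  TTTTF
  .TTTT
  TTTTT
  .TTTT
Step 2: 4 trees catch fire, 6 burn out
  F....
  .....
  TTFF.
  .TTTF
  TTTTT
  .TTTT
Step 3: 4 trees catch fire, 4 burn out
  .....
  .....
  TF...
  .TFF.
  TTTTF
  .TTTT

.....
.....
TF...
.TFF.
TTTTF
.TTTT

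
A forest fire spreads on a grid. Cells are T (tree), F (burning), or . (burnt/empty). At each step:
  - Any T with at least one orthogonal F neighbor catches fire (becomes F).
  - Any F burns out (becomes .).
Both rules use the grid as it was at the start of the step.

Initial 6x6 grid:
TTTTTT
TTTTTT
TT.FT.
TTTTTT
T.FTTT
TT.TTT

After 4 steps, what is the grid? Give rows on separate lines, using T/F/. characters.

Step 1: 5 trees catch fire, 2 burn out
  TTTTTT
  TTTFTT
  TT..F.
  TTFFTT
  T..FTT
  TT.TTT
Step 2: 7 trees catch fire, 5 burn out
  TTTFTT
  TTF.FT
  TT....
  TF..FT
  T...FT
  TT.FTT
Step 3: 9 trees catch fire, 7 burn out
  TTF.FT
  TF...F
  TF....
  F....F
  T....F
  TT..FT
Step 4: 6 trees catch fire, 9 burn out
  TF...F
  F.....
  F.....
  ......
  F.....
  TT...F

TF...F
F.....
F.....
......
F.....
TT...F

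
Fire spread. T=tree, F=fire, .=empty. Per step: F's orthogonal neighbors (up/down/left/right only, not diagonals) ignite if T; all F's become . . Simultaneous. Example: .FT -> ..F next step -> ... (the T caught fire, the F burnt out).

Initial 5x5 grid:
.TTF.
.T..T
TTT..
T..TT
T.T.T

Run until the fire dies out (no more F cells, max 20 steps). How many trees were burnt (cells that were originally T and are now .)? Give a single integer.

Answer: 8

Derivation:
Step 1: +1 fires, +1 burnt (F count now 1)
Step 2: +1 fires, +1 burnt (F count now 1)
Step 3: +1 fires, +1 burnt (F count now 1)
Step 4: +1 fires, +1 burnt (F count now 1)
Step 5: +2 fires, +1 burnt (F count now 2)
Step 6: +1 fires, +2 burnt (F count now 1)
Step 7: +1 fires, +1 burnt (F count now 1)
Step 8: +0 fires, +1 burnt (F count now 0)
Fire out after step 8
Initially T: 13, now '.': 20
Total burnt (originally-T cells now '.'): 8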